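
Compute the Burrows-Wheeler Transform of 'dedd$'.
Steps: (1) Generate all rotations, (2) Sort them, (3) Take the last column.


Rotations (sorted):
  0: $dedd -> last char: d
  1: d$ded -> last char: d
  2: dd$de -> last char: e
  3: dedd$ -> last char: $
  4: edd$d -> last char: d


BWT = dde$d


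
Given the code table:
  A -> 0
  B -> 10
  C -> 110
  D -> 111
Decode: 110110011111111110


Decoding:
110 -> C
110 -> C
0 -> A
111 -> D
111 -> D
111 -> D
10 -> B


Result: CCADDDB


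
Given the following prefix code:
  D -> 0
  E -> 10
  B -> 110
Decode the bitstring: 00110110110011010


Decoding step by step:
Bits 0 -> D
Bits 0 -> D
Bits 110 -> B
Bits 110 -> B
Bits 110 -> B
Bits 0 -> D
Bits 110 -> B
Bits 10 -> E


Decoded message: DDBBBDBE


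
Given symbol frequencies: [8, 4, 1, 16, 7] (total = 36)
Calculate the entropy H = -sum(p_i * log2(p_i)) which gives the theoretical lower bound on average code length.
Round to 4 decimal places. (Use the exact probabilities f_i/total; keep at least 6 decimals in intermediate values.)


Per-symbol terms -p_i * log2(p_i) with p_i = f_i/36:
  p = 8/36 = 0.222222: log2(p) = -2.169925, -p*log2(p) = 0.482206
  p = 4/36 = 0.111111: log2(p) = -3.169925, -p*log2(p) = 0.352214
  p = 1/36 = 0.027778: log2(p) = -5.169925, -p*log2(p) = 0.143609
  p = 16/36 = 0.444444: log2(p) = -1.169925, -p*log2(p) = 0.519967
  p = 7/36 = 0.194444: log2(p) = -2.362570, -p*log2(p) = 0.459389
H = 0.482206 + 0.352214 + 0.143609 + 0.519967 + 0.459389 = 1.957385

H = 1.9574 bits/symbol


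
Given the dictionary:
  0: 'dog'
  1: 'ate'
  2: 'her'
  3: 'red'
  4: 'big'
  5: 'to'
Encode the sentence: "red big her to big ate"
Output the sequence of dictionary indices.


Look up each word in the dictionary:
  'red' -> 3
  'big' -> 4
  'her' -> 2
  'to' -> 5
  'big' -> 4
  'ate' -> 1

Encoded: [3, 4, 2, 5, 4, 1]


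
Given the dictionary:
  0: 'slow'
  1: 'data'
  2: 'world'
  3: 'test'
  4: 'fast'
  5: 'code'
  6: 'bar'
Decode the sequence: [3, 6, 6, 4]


Look up each index in the dictionary:
  3 -> 'test'
  6 -> 'bar'
  6 -> 'bar'
  4 -> 'fast'

Decoded: "test bar bar fast"


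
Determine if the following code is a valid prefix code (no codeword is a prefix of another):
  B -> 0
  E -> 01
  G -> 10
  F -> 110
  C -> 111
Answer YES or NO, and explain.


Checking each pair (does one codeword prefix another?):
  B='0' vs E='01': prefix -- VIOLATION

NO -- this is NOT a valid prefix code. B (0) is a prefix of E (01).


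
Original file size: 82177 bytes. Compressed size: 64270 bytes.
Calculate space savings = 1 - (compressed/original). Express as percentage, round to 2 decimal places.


ratio = compressed/original = 64270/82177 = 0.782092
savings = 1 - ratio = 1 - 0.782092 = 0.217908
as a percentage: 0.217908 * 100 = 21.79%

Space savings = 1 - 64270/82177 = 21.79%


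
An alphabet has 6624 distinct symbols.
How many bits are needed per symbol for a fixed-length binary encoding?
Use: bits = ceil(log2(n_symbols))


log2(6624) = 12.6935
Bracket: 2^12 = 4096 < 6624 <= 2^13 = 8192
So ceil(log2(6624)) = 13

bits = ceil(log2(6624)) = ceil(12.6935) = 13 bits


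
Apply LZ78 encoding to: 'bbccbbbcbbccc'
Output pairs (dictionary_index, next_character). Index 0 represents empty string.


LZ78 encoding steps:
Dictionary: {0: ''}
Step 1: w='' (idx 0), next='b' -> output (0, 'b'), add 'b' as idx 1
Step 2: w='b' (idx 1), next='c' -> output (1, 'c'), add 'bc' as idx 2
Step 3: w='' (idx 0), next='c' -> output (0, 'c'), add 'c' as idx 3
Step 4: w='b' (idx 1), next='b' -> output (1, 'b'), add 'bb' as idx 4
Step 5: w='bc' (idx 2), next='b' -> output (2, 'b'), add 'bcb' as idx 5
Step 6: w='bc' (idx 2), next='c' -> output (2, 'c'), add 'bcc' as idx 6
Step 7: w='c' (idx 3), end of input -> output (3, '')


Encoded: [(0, 'b'), (1, 'c'), (0, 'c'), (1, 'b'), (2, 'b'), (2, 'c'), (3, '')]


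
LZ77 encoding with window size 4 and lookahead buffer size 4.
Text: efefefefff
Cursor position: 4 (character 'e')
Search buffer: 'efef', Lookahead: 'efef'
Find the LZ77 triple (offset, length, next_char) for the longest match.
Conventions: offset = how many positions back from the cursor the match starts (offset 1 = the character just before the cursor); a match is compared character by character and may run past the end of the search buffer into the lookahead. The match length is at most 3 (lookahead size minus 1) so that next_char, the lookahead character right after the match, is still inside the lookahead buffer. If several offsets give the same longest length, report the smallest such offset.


Try each offset into the search buffer:
  offset=1 (pos 3, char 'f'): match length 0
  offset=2 (pos 2, char 'e'): match length 3
  offset=3 (pos 1, char 'f'): match length 0
  offset=4 (pos 0, char 'e'): match length 3
Longest match has length 3, found at offsets 2, 4; take the smallest, offset 2.
next_char = character at position 4 + 3 = 7 -> 'f'

Best match: offset=2, length=3 (matching 'efe' starting at position 2)
LZ77 triple: (2, 3, 'f')


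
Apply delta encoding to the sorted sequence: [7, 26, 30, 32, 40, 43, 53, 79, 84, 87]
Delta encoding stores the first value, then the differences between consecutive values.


First value: 7
Deltas:
  26 - 7 = 19
  30 - 26 = 4
  32 - 30 = 2
  40 - 32 = 8
  43 - 40 = 3
  53 - 43 = 10
  79 - 53 = 26
  84 - 79 = 5
  87 - 84 = 3


Delta encoded: [7, 19, 4, 2, 8, 3, 10, 26, 5, 3]


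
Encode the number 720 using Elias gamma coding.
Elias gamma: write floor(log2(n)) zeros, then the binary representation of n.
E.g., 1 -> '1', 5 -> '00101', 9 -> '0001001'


num_bits = floor(log2(720)) + 1 = 10
leading_zeros = num_bits - 1 = 9
binary(720) = 1011010000

Elias gamma(720) = '000000000' + '1011010000' = 0000000001011010000 (19 bits)


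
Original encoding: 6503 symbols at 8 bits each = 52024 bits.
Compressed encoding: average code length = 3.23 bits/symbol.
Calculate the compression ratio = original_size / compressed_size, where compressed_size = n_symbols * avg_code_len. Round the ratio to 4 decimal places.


original_size = n_symbols * orig_bits = 6503 * 8 = 52024 bits
compressed_size = n_symbols * avg_code_len = 6503 * 3.23 = 21004.69 bits
ratio = original_size / compressed_size = 52024 / 21004.69 = 2.4768

Compression ratio = 2.4768


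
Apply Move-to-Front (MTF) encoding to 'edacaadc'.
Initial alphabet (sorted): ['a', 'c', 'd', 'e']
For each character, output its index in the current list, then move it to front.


MTF encoding:
'e': index 3 in ['a', 'c', 'd', 'e'] -> ['e', 'a', 'c', 'd']
'd': index 3 in ['e', 'a', 'c', 'd'] -> ['d', 'e', 'a', 'c']
'a': index 2 in ['d', 'e', 'a', 'c'] -> ['a', 'd', 'e', 'c']
'c': index 3 in ['a', 'd', 'e', 'c'] -> ['c', 'a', 'd', 'e']
'a': index 1 in ['c', 'a', 'd', 'e'] -> ['a', 'c', 'd', 'e']
'a': index 0 in ['a', 'c', 'd', 'e'] -> ['a', 'c', 'd', 'e']
'd': index 2 in ['a', 'c', 'd', 'e'] -> ['d', 'a', 'c', 'e']
'c': index 2 in ['d', 'a', 'c', 'e'] -> ['c', 'd', 'a', 'e']


Output: [3, 3, 2, 3, 1, 0, 2, 2]


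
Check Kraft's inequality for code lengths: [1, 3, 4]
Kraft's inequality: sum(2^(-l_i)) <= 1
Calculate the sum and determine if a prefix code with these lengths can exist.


Sum = 2^(-1) + 2^(-3) + 2^(-4)
    = 0.5 + 0.125 + 0.0625
    = 11/16 = 0.6875
Since 0.6875 <= 1, Kraft's inequality IS satisfied.
A prefix code with these lengths CAN exist.

Kraft sum = 0.6875. Satisfied.


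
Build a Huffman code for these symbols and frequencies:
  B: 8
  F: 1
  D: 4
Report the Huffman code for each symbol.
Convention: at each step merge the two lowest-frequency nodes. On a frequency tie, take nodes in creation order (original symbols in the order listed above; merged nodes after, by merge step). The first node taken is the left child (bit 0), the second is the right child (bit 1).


Huffman tree construction:
Step 1: Merge F(1) + D(4) = 5
Step 2: Merge (F+D)(5) + B(8) = 13
Read each symbol's code off the tree from the root (left child = 0, right child = 1).

Codes:
  B: 1 (length 1)
  F: 00 (length 2)
  D: 01 (length 2)
Average code length: 18/13 = 1.3846 bits/symbol


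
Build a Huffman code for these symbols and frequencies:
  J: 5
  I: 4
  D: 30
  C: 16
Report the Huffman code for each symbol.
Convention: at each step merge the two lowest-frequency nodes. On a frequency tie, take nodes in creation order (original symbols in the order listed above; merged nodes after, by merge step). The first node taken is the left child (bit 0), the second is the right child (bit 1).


Huffman tree construction:
Step 1: Merge I(4) + J(5) = 9
Step 2: Merge (I+J)(9) + C(16) = 25
Step 3: Merge ((I+J)+C)(25) + D(30) = 55
Read each symbol's code off the tree from the root (left child = 0, right child = 1).

Codes:
  J: 001 (length 3)
  I: 000 (length 3)
  D: 1 (length 1)
  C: 01 (length 2)
Average code length: 89/55 = 1.6182 bits/symbol


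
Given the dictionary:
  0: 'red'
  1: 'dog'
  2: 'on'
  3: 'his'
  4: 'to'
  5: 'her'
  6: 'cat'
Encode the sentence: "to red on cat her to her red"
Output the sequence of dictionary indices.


Look up each word in the dictionary:
  'to' -> 4
  'red' -> 0
  'on' -> 2
  'cat' -> 6
  'her' -> 5
  'to' -> 4
  'her' -> 5
  'red' -> 0

Encoded: [4, 0, 2, 6, 5, 4, 5, 0]


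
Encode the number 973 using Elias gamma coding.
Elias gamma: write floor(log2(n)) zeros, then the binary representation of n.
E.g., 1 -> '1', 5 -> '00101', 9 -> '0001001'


num_bits = floor(log2(973)) + 1 = 10
leading_zeros = num_bits - 1 = 9
binary(973) = 1111001101

Elias gamma(973) = '000000000' + '1111001101' = 0000000001111001101 (19 bits)


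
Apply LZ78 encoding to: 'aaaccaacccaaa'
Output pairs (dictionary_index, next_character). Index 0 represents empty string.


LZ78 encoding steps:
Dictionary: {0: ''}
Step 1: w='' (idx 0), next='a' -> output (0, 'a'), add 'a' as idx 1
Step 2: w='a' (idx 1), next='a' -> output (1, 'a'), add 'aa' as idx 2
Step 3: w='' (idx 0), next='c' -> output (0, 'c'), add 'c' as idx 3
Step 4: w='c' (idx 3), next='a' -> output (3, 'a'), add 'ca' as idx 4
Step 5: w='a' (idx 1), next='c' -> output (1, 'c'), add 'ac' as idx 5
Step 6: w='c' (idx 3), next='c' -> output (3, 'c'), add 'cc' as idx 6
Step 7: w='aa' (idx 2), next='a' -> output (2, 'a'), add 'aaa' as idx 7


Encoded: [(0, 'a'), (1, 'a'), (0, 'c'), (3, 'a'), (1, 'c'), (3, 'c'), (2, 'a')]


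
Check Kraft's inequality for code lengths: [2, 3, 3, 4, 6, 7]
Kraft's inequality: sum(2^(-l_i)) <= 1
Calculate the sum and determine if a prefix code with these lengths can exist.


Sum = 2^(-2) + 2^(-3) + 2^(-3) + 2^(-4) + 2^(-6) + 2^(-7)
    = 0.25 + 0.125 + 0.125 + 0.0625 + 0.015625 + 0.0078125
    = 75/128 = 0.5859375
Since 0.5859375 <= 1, Kraft's inequality IS satisfied.
A prefix code with these lengths CAN exist.

Kraft sum = 0.5859375. Satisfied.


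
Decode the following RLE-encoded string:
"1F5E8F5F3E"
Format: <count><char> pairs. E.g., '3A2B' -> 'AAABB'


Expanding each <count><char> pair:
  1F -> 'F'
  5E -> 'EEEEE'
  8F -> 'FFFFFFFF'
  5F -> 'FFFFF'
  3E -> 'EEE'

Decoded = FEEEEEFFFFFFFFFFFFFEEE


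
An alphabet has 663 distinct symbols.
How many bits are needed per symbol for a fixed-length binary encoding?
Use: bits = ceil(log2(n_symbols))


log2(663) = 9.3729
Bracket: 2^9 = 512 < 663 <= 2^10 = 1024
So ceil(log2(663)) = 10

bits = ceil(log2(663)) = ceil(9.3729) = 10 bits


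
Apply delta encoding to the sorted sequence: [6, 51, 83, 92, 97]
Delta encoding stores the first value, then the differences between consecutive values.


First value: 6
Deltas:
  51 - 6 = 45
  83 - 51 = 32
  92 - 83 = 9
  97 - 92 = 5


Delta encoded: [6, 45, 32, 9, 5]


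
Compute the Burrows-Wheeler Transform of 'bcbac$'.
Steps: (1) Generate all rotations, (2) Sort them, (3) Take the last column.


Rotations (sorted):
  0: $bcbac -> last char: c
  1: ac$bcb -> last char: b
  2: bac$bc -> last char: c
  3: bcbac$ -> last char: $
  4: c$bcba -> last char: a
  5: cbac$b -> last char: b


BWT = cbc$ab


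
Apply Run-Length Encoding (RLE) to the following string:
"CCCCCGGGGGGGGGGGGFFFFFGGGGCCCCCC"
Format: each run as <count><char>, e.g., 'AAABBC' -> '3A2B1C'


Scanning runs left to right:
  i=0: run of 'C' x 5 -> '5C'
  i=5: run of 'G' x 12 -> '12G'
  i=17: run of 'F' x 5 -> '5F'
  i=22: run of 'G' x 4 -> '4G'
  i=26: run of 'C' x 6 -> '6C'

RLE = 5C12G5F4G6C


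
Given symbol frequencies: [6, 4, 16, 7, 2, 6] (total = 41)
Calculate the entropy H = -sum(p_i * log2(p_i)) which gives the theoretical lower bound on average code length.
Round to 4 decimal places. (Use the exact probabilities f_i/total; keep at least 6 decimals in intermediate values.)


Per-symbol terms -p_i * log2(p_i) with p_i = f_i/41:
  p = 6/41 = 0.146341: log2(p) = -2.772590, -p*log2(p) = 0.405745
  p = 4/41 = 0.097561: log2(p) = -3.357552, -p*log2(p) = 0.327566
  p = 16/41 = 0.390244: log2(p) = -1.357552, -p*log2(p) = 0.529776
  p = 7/41 = 0.170732: log2(p) = -2.550197, -p*log2(p) = 0.435400
  p = 2/41 = 0.048780: log2(p) = -4.357552, -p*log2(p) = 0.212564
  p = 6/41 = 0.146341: log2(p) = -2.772590, -p*log2(p) = 0.405745
H = 0.405745 + 0.327566 + 0.529776 + 0.435400 + 0.212564 + 0.405745 = 2.316796

H = 2.3168 bits/symbol


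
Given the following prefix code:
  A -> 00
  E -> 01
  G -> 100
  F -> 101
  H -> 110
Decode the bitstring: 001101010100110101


Decoding step by step:
Bits 00 -> A
Bits 110 -> H
Bits 101 -> F
Bits 01 -> E
Bits 00 -> A
Bits 110 -> H
Bits 101 -> F


Decoded message: AHFEAHF


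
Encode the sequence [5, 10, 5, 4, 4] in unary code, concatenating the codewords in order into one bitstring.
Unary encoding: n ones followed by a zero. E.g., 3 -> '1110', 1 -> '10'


Encode each number as n ones followed by a terminating 0:
  5 -> 111110 (6 bits)
  10 -> 11111111110 (11 bits)
  5 -> 111110 (6 bits)
  4 -> 11110 (5 bits)
  4 -> 11110 (5 bits)
Total length = 6 + 11 + 6 + 5 + 5 = 33 bits.

Unary([5, 10, 5, 4, 4]) = 111110111111111101111101111011110 (33 bits)


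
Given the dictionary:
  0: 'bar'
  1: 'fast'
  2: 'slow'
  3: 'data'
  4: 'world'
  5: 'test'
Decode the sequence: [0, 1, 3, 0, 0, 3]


Look up each index in the dictionary:
  0 -> 'bar'
  1 -> 'fast'
  3 -> 'data'
  0 -> 'bar'
  0 -> 'bar'
  3 -> 'data'

Decoded: "bar fast data bar bar data"


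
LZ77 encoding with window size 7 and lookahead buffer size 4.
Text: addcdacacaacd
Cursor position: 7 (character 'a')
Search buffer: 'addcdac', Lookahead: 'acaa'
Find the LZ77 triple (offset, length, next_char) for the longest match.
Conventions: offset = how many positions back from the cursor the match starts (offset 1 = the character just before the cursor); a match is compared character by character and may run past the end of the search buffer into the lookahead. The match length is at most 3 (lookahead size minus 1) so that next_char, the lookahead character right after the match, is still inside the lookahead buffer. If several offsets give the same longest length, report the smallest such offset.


Try each offset into the search buffer:
  offset=1 (pos 6, char 'c'): match length 0
  offset=2 (pos 5, char 'a'): match length 3
  offset=3 (pos 4, char 'd'): match length 0
  offset=4 (pos 3, char 'c'): match length 0
  offset=5 (pos 2, char 'd'): match length 0
  offset=6 (pos 1, char 'd'): match length 0
  offset=7 (pos 0, char 'a'): match length 1
Longest match has length 3 at offset 2.
next_char = character at position 7 + 3 = 10 -> 'a'

Best match: offset=2, length=3 (matching 'aca' starting at position 5)
LZ77 triple: (2, 3, 'a')


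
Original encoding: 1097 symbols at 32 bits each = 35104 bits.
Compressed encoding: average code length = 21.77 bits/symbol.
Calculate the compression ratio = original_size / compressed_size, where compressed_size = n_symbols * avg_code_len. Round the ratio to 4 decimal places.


original_size = n_symbols * orig_bits = 1097 * 32 = 35104 bits
compressed_size = n_symbols * avg_code_len = 1097 * 21.77 = 23881.69 bits
ratio = original_size / compressed_size = 35104 / 23881.69 = 1.4699

Compression ratio = 1.4699


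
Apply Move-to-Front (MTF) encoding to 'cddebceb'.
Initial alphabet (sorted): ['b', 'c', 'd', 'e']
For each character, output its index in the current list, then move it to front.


MTF encoding:
'c': index 1 in ['b', 'c', 'd', 'e'] -> ['c', 'b', 'd', 'e']
'd': index 2 in ['c', 'b', 'd', 'e'] -> ['d', 'c', 'b', 'e']
'd': index 0 in ['d', 'c', 'b', 'e'] -> ['d', 'c', 'b', 'e']
'e': index 3 in ['d', 'c', 'b', 'e'] -> ['e', 'd', 'c', 'b']
'b': index 3 in ['e', 'd', 'c', 'b'] -> ['b', 'e', 'd', 'c']
'c': index 3 in ['b', 'e', 'd', 'c'] -> ['c', 'b', 'e', 'd']
'e': index 2 in ['c', 'b', 'e', 'd'] -> ['e', 'c', 'b', 'd']
'b': index 2 in ['e', 'c', 'b', 'd'] -> ['b', 'e', 'c', 'd']


Output: [1, 2, 0, 3, 3, 3, 2, 2]


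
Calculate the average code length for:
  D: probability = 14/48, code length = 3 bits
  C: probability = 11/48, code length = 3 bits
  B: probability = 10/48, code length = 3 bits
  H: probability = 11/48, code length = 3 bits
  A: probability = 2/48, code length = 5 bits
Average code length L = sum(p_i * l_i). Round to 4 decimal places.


Weighted contributions p_i * l_i:
  D: (14/48) * 3 = 42/48
  C: (11/48) * 3 = 33/48
  B: (10/48) * 3 = 30/48
  H: (11/48) * 3 = 33/48
  A: (2/48) * 5 = 10/48
Sum = (42 + 33 + 30 + 33 + 10)/48 = 148/48

L = 148/48 = 3.0833 bits/symbol


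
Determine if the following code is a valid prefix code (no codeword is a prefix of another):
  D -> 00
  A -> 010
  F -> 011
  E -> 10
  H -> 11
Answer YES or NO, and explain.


Checking each pair (does one codeword prefix another?):
  D='00' vs A='010': no prefix
  D='00' vs F='011': no prefix
  D='00' vs E='10': no prefix
  D='00' vs H='11': no prefix
  A='010' vs D='00': no prefix
  A='010' vs F='011': no prefix
  A='010' vs E='10': no prefix
  A='010' vs H='11': no prefix
  F='011' vs D='00': no prefix
  F='011' vs A='010': no prefix
  F='011' vs E='10': no prefix
  F='011' vs H='11': no prefix
  E='10' vs D='00': no prefix
  E='10' vs A='010': no prefix
  E='10' vs F='011': no prefix
  E='10' vs H='11': no prefix
  H='11' vs D='00': no prefix
  H='11' vs A='010': no prefix
  H='11' vs F='011': no prefix
  H='11' vs E='10': no prefix
No violation found over all pairs.

YES -- this is a valid prefix code. No codeword is a prefix of any other codeword.


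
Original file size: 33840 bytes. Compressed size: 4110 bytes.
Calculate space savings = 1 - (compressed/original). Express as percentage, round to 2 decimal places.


ratio = compressed/original = 4110/33840 = 0.121454
savings = 1 - ratio = 1 - 0.121454 = 0.878546
as a percentage: 0.878546 * 100 = 87.85%

Space savings = 1 - 4110/33840 = 87.85%


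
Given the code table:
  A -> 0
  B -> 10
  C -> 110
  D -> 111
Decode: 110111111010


Decoding:
110 -> C
111 -> D
111 -> D
0 -> A
10 -> B


Result: CDDAB


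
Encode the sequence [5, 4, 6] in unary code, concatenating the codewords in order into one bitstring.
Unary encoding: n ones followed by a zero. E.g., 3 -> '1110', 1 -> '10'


Encode each number as n ones followed by a terminating 0:
  5 -> 111110 (6 bits)
  4 -> 11110 (5 bits)
  6 -> 1111110 (7 bits)
Total length = 6 + 5 + 7 = 18 bits.

Unary([5, 4, 6]) = 111110111101111110 (18 bits)


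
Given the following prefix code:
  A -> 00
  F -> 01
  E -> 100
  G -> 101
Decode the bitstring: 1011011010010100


Decoding step by step:
Bits 101 -> G
Bits 101 -> G
Bits 101 -> G
Bits 00 -> A
Bits 101 -> G
Bits 00 -> A


Decoded message: GGGAGA


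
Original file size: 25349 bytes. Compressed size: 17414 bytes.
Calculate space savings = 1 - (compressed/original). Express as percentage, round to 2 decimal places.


ratio = compressed/original = 17414/25349 = 0.68697
savings = 1 - ratio = 1 - 0.68697 = 0.31303
as a percentage: 0.31303 * 100 = 31.3%

Space savings = 1 - 17414/25349 = 31.3%


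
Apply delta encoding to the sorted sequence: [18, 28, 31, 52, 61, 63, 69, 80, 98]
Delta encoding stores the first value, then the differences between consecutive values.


First value: 18
Deltas:
  28 - 18 = 10
  31 - 28 = 3
  52 - 31 = 21
  61 - 52 = 9
  63 - 61 = 2
  69 - 63 = 6
  80 - 69 = 11
  98 - 80 = 18


Delta encoded: [18, 10, 3, 21, 9, 2, 6, 11, 18]


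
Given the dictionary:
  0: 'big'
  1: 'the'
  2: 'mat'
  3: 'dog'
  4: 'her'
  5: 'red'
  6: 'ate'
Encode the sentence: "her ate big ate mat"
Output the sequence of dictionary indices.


Look up each word in the dictionary:
  'her' -> 4
  'ate' -> 6
  'big' -> 0
  'ate' -> 6
  'mat' -> 2

Encoded: [4, 6, 0, 6, 2]


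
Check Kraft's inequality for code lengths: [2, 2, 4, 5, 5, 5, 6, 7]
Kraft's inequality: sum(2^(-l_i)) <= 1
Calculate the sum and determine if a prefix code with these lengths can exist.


Sum = 2^(-2) + 2^(-2) + 2^(-4) + 2^(-5) + 2^(-5) + 2^(-5) + 2^(-6) + 2^(-7)
    = 0.25 + 0.25 + 0.0625 + 0.03125 + 0.03125 + 0.03125 + 0.015625 + 0.0078125
    = 87/128 = 0.6796875
Since 0.6796875 <= 1, Kraft's inequality IS satisfied.
A prefix code with these lengths CAN exist.

Kraft sum = 0.6796875. Satisfied.


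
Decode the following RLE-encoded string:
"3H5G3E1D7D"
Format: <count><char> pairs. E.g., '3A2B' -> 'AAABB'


Expanding each <count><char> pair:
  3H -> 'HHH'
  5G -> 'GGGGG'
  3E -> 'EEE'
  1D -> 'D'
  7D -> 'DDDDDDD'

Decoded = HHHGGGGGEEEDDDDDDDD


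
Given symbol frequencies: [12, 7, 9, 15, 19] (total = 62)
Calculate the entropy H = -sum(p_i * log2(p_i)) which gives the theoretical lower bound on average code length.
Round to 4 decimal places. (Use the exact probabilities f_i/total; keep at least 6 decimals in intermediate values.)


Per-symbol terms -p_i * log2(p_i) with p_i = f_i/62:
  p = 12/62 = 0.193548: log2(p) = -2.369234, -p*log2(p) = 0.458561
  p = 7/62 = 0.112903: log2(p) = -3.146841, -p*log2(p) = 0.355289
  p = 9/62 = 0.145161: log2(p) = -2.784271, -p*log2(p) = 0.404168
  p = 15/62 = 0.241935: log2(p) = -2.047306, -p*log2(p) = 0.495316
  p = 19/62 = 0.306452: log2(p) = -1.706269, -p*log2(p) = 0.522889
H = 0.458561 + 0.355289 + 0.404168 + 0.495316 + 0.522889 = 2.236223

H = 2.2362 bits/symbol


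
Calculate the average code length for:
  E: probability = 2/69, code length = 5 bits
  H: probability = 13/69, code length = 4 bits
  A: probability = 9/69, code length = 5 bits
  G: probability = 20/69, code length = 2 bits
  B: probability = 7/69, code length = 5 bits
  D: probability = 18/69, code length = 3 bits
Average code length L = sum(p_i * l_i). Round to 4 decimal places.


Weighted contributions p_i * l_i:
  E: (2/69) * 5 = 10/69
  H: (13/69) * 4 = 52/69
  A: (9/69) * 5 = 45/69
  G: (20/69) * 2 = 40/69
  B: (7/69) * 5 = 35/69
  D: (18/69) * 3 = 54/69
Sum = (10 + 52 + 45 + 40 + 35 + 54)/69 = 236/69

L = 236/69 = 3.4203 bits/symbol


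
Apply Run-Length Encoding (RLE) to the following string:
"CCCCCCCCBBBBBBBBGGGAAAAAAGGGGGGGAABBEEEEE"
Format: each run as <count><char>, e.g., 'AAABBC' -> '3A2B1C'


Scanning runs left to right:
  i=0: run of 'C' x 8 -> '8C'
  i=8: run of 'B' x 8 -> '8B'
  i=16: run of 'G' x 3 -> '3G'
  i=19: run of 'A' x 6 -> '6A'
  i=25: run of 'G' x 7 -> '7G'
  i=32: run of 'A' x 2 -> '2A'
  i=34: run of 'B' x 2 -> '2B'
  i=36: run of 'E' x 5 -> '5E'

RLE = 8C8B3G6A7G2A2B5E


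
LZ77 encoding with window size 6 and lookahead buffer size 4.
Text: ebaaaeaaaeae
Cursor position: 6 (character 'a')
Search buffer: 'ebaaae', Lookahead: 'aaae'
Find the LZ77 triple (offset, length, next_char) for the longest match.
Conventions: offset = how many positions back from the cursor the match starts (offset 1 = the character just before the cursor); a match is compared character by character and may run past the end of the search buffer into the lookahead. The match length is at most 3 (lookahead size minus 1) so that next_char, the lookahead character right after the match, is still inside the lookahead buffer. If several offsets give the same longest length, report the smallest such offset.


Try each offset into the search buffer:
  offset=1 (pos 5, char 'e'): match length 0
  offset=2 (pos 4, char 'a'): match length 1
  offset=3 (pos 3, char 'a'): match length 2
  offset=4 (pos 2, char 'a'): match length 3
  offset=5 (pos 1, char 'b'): match length 0
  offset=6 (pos 0, char 'e'): match length 0
Longest match has length 3 at offset 4.
next_char = character at position 6 + 3 = 9 -> 'e'

Best match: offset=4, length=3 (matching 'aaa' starting at position 2)
LZ77 triple: (4, 3, 'e')


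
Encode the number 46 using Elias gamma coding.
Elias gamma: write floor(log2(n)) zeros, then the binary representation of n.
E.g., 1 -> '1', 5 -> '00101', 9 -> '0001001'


num_bits = floor(log2(46)) + 1 = 6
leading_zeros = num_bits - 1 = 5
binary(46) = 101110

Elias gamma(46) = '00000' + '101110' = 00000101110 (11 bits)


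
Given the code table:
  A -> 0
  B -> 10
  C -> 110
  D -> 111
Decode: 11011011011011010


Decoding:
110 -> C
110 -> C
110 -> C
110 -> C
110 -> C
10 -> B


Result: CCCCCB


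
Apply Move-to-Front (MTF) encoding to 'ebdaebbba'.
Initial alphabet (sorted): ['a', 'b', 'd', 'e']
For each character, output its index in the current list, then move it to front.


MTF encoding:
'e': index 3 in ['a', 'b', 'd', 'e'] -> ['e', 'a', 'b', 'd']
'b': index 2 in ['e', 'a', 'b', 'd'] -> ['b', 'e', 'a', 'd']
'd': index 3 in ['b', 'e', 'a', 'd'] -> ['d', 'b', 'e', 'a']
'a': index 3 in ['d', 'b', 'e', 'a'] -> ['a', 'd', 'b', 'e']
'e': index 3 in ['a', 'd', 'b', 'e'] -> ['e', 'a', 'd', 'b']
'b': index 3 in ['e', 'a', 'd', 'b'] -> ['b', 'e', 'a', 'd']
'b': index 0 in ['b', 'e', 'a', 'd'] -> ['b', 'e', 'a', 'd']
'b': index 0 in ['b', 'e', 'a', 'd'] -> ['b', 'e', 'a', 'd']
'a': index 2 in ['b', 'e', 'a', 'd'] -> ['a', 'b', 'e', 'd']


Output: [3, 2, 3, 3, 3, 3, 0, 0, 2]


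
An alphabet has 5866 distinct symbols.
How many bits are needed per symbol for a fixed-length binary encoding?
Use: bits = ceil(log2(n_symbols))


log2(5866) = 12.5182
Bracket: 2^12 = 4096 < 5866 <= 2^13 = 8192
So ceil(log2(5866)) = 13

bits = ceil(log2(5866)) = ceil(12.5182) = 13 bits


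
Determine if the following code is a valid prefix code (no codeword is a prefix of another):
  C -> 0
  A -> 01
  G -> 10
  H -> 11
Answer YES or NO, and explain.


Checking each pair (does one codeword prefix another?):
  C='0' vs A='01': prefix -- VIOLATION

NO -- this is NOT a valid prefix code. C (0) is a prefix of A (01).


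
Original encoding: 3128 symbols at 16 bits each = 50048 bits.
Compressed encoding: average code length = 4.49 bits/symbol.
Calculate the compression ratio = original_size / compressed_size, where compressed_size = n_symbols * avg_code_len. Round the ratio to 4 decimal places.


original_size = n_symbols * orig_bits = 3128 * 16 = 50048 bits
compressed_size = n_symbols * avg_code_len = 3128 * 4.49 = 14044.72 bits
ratio = original_size / compressed_size = 50048 / 14044.72 = 3.5635

Compression ratio = 3.5635


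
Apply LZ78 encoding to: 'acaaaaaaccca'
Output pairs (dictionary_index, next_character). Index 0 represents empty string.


LZ78 encoding steps:
Dictionary: {0: ''}
Step 1: w='' (idx 0), next='a' -> output (0, 'a'), add 'a' as idx 1
Step 2: w='' (idx 0), next='c' -> output (0, 'c'), add 'c' as idx 2
Step 3: w='a' (idx 1), next='a' -> output (1, 'a'), add 'aa' as idx 3
Step 4: w='aa' (idx 3), next='a' -> output (3, 'a'), add 'aaa' as idx 4
Step 5: w='a' (idx 1), next='c' -> output (1, 'c'), add 'ac' as idx 5
Step 6: w='c' (idx 2), next='c' -> output (2, 'c'), add 'cc' as idx 6
Step 7: w='a' (idx 1), end of input -> output (1, '')


Encoded: [(0, 'a'), (0, 'c'), (1, 'a'), (3, 'a'), (1, 'c'), (2, 'c'), (1, '')]


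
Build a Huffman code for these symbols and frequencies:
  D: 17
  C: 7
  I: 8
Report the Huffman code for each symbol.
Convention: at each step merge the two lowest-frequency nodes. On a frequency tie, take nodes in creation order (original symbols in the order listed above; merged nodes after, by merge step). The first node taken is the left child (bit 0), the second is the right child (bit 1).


Huffman tree construction:
Step 1: Merge C(7) + I(8) = 15
Step 2: Merge (C+I)(15) + D(17) = 32
Read each symbol's code off the tree from the root (left child = 0, right child = 1).

Codes:
  D: 1 (length 1)
  C: 00 (length 2)
  I: 01 (length 2)
Average code length: 47/32 = 1.4688 bits/symbol


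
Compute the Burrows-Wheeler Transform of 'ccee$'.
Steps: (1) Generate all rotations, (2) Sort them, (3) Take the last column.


Rotations (sorted):
  0: $ccee -> last char: e
  1: ccee$ -> last char: $
  2: cee$c -> last char: c
  3: e$cce -> last char: e
  4: ee$cc -> last char: c


BWT = e$cec


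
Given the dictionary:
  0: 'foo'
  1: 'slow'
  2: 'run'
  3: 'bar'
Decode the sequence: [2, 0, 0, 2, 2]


Look up each index in the dictionary:
  2 -> 'run'
  0 -> 'foo'
  0 -> 'foo'
  2 -> 'run'
  2 -> 'run'

Decoded: "run foo foo run run"


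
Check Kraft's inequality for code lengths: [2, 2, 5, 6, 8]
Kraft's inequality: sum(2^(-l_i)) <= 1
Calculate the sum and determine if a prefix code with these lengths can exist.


Sum = 2^(-2) + 2^(-2) + 2^(-5) + 2^(-6) + 2^(-8)
    = 0.25 + 0.25 + 0.03125 + 0.015625 + 0.00390625
    = 141/256 = 0.55078125
Since 0.55078125 <= 1, Kraft's inequality IS satisfied.
A prefix code with these lengths CAN exist.

Kraft sum = 0.55078125. Satisfied.


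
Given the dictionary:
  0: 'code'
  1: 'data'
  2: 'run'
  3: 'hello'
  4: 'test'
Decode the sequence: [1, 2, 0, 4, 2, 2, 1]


Look up each index in the dictionary:
  1 -> 'data'
  2 -> 'run'
  0 -> 'code'
  4 -> 'test'
  2 -> 'run'
  2 -> 'run'
  1 -> 'data'

Decoded: "data run code test run run data"


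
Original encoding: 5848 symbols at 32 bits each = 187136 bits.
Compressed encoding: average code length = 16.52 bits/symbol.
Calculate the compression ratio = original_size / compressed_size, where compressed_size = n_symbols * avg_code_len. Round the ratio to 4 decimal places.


original_size = n_symbols * orig_bits = 5848 * 32 = 187136 bits
compressed_size = n_symbols * avg_code_len = 5848 * 16.52 = 96608.96 bits
ratio = original_size / compressed_size = 187136 / 96608.96 = 1.937

Compression ratio = 1.937


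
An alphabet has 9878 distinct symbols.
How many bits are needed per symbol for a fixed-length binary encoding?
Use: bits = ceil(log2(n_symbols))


log2(9878) = 13.27
Bracket: 2^13 = 8192 < 9878 <= 2^14 = 16384
So ceil(log2(9878)) = 14

bits = ceil(log2(9878)) = ceil(13.27) = 14 bits


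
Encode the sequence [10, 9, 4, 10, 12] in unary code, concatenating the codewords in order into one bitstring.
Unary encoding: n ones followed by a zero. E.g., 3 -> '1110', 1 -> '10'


Encode each number as n ones followed by a terminating 0:
  10 -> 11111111110 (11 bits)
  9 -> 1111111110 (10 bits)
  4 -> 11110 (5 bits)
  10 -> 11111111110 (11 bits)
  12 -> 1111111111110 (13 bits)
Total length = 11 + 10 + 5 + 11 + 13 = 50 bits.

Unary([10, 9, 4, 10, 12]) = 11111111110111111111011110111111111101111111111110 (50 bits)


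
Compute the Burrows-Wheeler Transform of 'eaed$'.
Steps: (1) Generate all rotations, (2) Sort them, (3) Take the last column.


Rotations (sorted):
  0: $eaed -> last char: d
  1: aed$e -> last char: e
  2: d$eae -> last char: e
  3: eaed$ -> last char: $
  4: ed$ea -> last char: a


BWT = dee$a


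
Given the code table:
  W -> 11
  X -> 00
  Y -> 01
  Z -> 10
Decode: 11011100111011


Decoding:
11 -> W
01 -> Y
11 -> W
00 -> X
11 -> W
10 -> Z
11 -> W


Result: WYWXWZW


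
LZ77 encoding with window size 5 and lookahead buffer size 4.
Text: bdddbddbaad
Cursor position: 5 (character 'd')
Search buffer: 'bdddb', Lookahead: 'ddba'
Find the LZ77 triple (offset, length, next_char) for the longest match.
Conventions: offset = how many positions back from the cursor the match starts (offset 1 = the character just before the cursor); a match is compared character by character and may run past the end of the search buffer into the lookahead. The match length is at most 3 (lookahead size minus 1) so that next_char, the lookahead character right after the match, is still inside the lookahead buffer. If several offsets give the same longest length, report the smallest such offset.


Try each offset into the search buffer:
  offset=1 (pos 4, char 'b'): match length 0
  offset=2 (pos 3, char 'd'): match length 1
  offset=3 (pos 2, char 'd'): match length 3
  offset=4 (pos 1, char 'd'): match length 2
  offset=5 (pos 0, char 'b'): match length 0
Longest match has length 3 at offset 3.
next_char = character at position 5 + 3 = 8 -> 'a'

Best match: offset=3, length=3 (matching 'ddb' starting at position 2)
LZ77 triple: (3, 3, 'a')


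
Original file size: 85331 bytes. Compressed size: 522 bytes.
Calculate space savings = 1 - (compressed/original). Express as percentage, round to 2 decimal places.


ratio = compressed/original = 522/85331 = 0.006117
savings = 1 - ratio = 1 - 0.006117 = 0.993883
as a percentage: 0.993883 * 100 = 99.39%

Space savings = 1 - 522/85331 = 99.39%


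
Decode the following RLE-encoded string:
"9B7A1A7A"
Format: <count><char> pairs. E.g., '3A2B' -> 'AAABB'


Expanding each <count><char> pair:
  9B -> 'BBBBBBBBB'
  7A -> 'AAAAAAA'
  1A -> 'A'
  7A -> 'AAAAAAA'

Decoded = BBBBBBBBBAAAAAAAAAAAAAAA


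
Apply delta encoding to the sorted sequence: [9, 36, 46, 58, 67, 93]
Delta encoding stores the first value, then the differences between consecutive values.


First value: 9
Deltas:
  36 - 9 = 27
  46 - 36 = 10
  58 - 46 = 12
  67 - 58 = 9
  93 - 67 = 26


Delta encoded: [9, 27, 10, 12, 9, 26]


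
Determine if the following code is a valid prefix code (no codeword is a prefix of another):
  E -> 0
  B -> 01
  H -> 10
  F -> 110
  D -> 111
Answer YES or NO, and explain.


Checking each pair (does one codeword prefix another?):
  E='0' vs B='01': prefix -- VIOLATION

NO -- this is NOT a valid prefix code. E (0) is a prefix of B (01).


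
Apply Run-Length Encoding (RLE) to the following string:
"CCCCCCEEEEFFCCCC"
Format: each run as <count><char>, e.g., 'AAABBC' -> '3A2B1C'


Scanning runs left to right:
  i=0: run of 'C' x 6 -> '6C'
  i=6: run of 'E' x 4 -> '4E'
  i=10: run of 'F' x 2 -> '2F'
  i=12: run of 'C' x 4 -> '4C'

RLE = 6C4E2F4C


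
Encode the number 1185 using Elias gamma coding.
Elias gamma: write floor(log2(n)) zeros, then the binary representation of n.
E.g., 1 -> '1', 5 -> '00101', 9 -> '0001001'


num_bits = floor(log2(1185)) + 1 = 11
leading_zeros = num_bits - 1 = 10
binary(1185) = 10010100001

Elias gamma(1185) = '0000000000' + '10010100001' = 000000000010010100001 (21 bits)


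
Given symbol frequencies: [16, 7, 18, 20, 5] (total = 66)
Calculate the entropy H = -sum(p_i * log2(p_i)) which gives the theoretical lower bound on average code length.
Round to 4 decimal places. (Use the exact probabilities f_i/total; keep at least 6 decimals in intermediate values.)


Per-symbol terms -p_i * log2(p_i) with p_i = f_i/66:
  p = 16/66 = 0.242424: log2(p) = -2.044394, -p*log2(p) = 0.495611
  p = 7/66 = 0.106061: log2(p) = -3.237039, -p*log2(p) = 0.343322
  p = 18/66 = 0.272727: log2(p) = -1.874469, -p*log2(p) = 0.511219
  p = 20/66 = 0.303030: log2(p) = -1.722466, -p*log2(p) = 0.521959
  p = 5/66 = 0.075758: log2(p) = -3.722466, -p*log2(p) = 0.282005
H = 0.495611 + 0.343322 + 0.511219 + 0.521959 + 0.282005 = 2.154116

H = 2.1541 bits/symbol


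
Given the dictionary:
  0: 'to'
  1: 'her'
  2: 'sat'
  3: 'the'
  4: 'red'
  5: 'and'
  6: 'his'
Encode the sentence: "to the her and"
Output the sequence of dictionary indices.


Look up each word in the dictionary:
  'to' -> 0
  'the' -> 3
  'her' -> 1
  'and' -> 5

Encoded: [0, 3, 1, 5]


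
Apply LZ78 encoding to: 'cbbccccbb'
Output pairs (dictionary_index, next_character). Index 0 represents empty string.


LZ78 encoding steps:
Dictionary: {0: ''}
Step 1: w='' (idx 0), next='c' -> output (0, 'c'), add 'c' as idx 1
Step 2: w='' (idx 0), next='b' -> output (0, 'b'), add 'b' as idx 2
Step 3: w='b' (idx 2), next='c' -> output (2, 'c'), add 'bc' as idx 3
Step 4: w='c' (idx 1), next='c' -> output (1, 'c'), add 'cc' as idx 4
Step 5: w='c' (idx 1), next='b' -> output (1, 'b'), add 'cb' as idx 5
Step 6: w='b' (idx 2), end of input -> output (2, '')


Encoded: [(0, 'c'), (0, 'b'), (2, 'c'), (1, 'c'), (1, 'b'), (2, '')]


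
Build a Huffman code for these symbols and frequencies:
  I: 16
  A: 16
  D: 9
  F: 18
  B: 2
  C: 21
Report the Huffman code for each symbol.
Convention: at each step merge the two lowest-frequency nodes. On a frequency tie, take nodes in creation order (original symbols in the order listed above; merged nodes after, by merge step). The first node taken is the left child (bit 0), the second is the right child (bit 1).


Huffman tree construction:
Step 1: Merge B(2) + D(9) = 11
Step 2: Merge (B+D)(11) + I(16) = 27
Step 3: Merge A(16) + F(18) = 34
Step 4: Merge C(21) + ((B+D)+I)(27) = 48
Step 5: Merge (A+F)(34) + (C+((B+D)+I))(48) = 82
Read each symbol's code off the tree from the root (left child = 0, right child = 1).

Codes:
  I: 111 (length 3)
  A: 00 (length 2)
  D: 1101 (length 4)
  F: 01 (length 2)
  B: 1100 (length 4)
  C: 10 (length 2)
Average code length: 202/82 = 2.4634 bits/symbol


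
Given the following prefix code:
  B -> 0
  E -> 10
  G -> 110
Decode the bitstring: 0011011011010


Decoding step by step:
Bits 0 -> B
Bits 0 -> B
Bits 110 -> G
Bits 110 -> G
Bits 110 -> G
Bits 10 -> E


Decoded message: BBGGGE


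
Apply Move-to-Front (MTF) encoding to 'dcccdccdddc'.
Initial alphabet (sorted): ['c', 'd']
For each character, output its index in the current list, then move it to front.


MTF encoding:
'd': index 1 in ['c', 'd'] -> ['d', 'c']
'c': index 1 in ['d', 'c'] -> ['c', 'd']
'c': index 0 in ['c', 'd'] -> ['c', 'd']
'c': index 0 in ['c', 'd'] -> ['c', 'd']
'd': index 1 in ['c', 'd'] -> ['d', 'c']
'c': index 1 in ['d', 'c'] -> ['c', 'd']
'c': index 0 in ['c', 'd'] -> ['c', 'd']
'd': index 1 in ['c', 'd'] -> ['d', 'c']
'd': index 0 in ['d', 'c'] -> ['d', 'c']
'd': index 0 in ['d', 'c'] -> ['d', 'c']
'c': index 1 in ['d', 'c'] -> ['c', 'd']


Output: [1, 1, 0, 0, 1, 1, 0, 1, 0, 0, 1]


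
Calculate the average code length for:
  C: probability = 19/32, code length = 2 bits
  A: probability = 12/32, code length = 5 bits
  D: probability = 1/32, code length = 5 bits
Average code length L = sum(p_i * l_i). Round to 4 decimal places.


Weighted contributions p_i * l_i:
  C: (19/32) * 2 = 38/32
  A: (12/32) * 5 = 60/32
  D: (1/32) * 5 = 5/32
Sum = (38 + 60 + 5)/32 = 103/32

L = 103/32 = 3.2188 bits/symbol


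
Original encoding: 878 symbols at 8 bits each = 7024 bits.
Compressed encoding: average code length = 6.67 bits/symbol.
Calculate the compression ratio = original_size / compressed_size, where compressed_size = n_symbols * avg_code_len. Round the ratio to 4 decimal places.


original_size = n_symbols * orig_bits = 878 * 8 = 7024 bits
compressed_size = n_symbols * avg_code_len = 878 * 6.67 = 5856.26 bits
ratio = original_size / compressed_size = 7024 / 5856.26 = 1.1994

Compression ratio = 1.1994


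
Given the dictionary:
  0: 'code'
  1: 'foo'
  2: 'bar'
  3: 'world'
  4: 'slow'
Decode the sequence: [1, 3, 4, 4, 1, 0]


Look up each index in the dictionary:
  1 -> 'foo'
  3 -> 'world'
  4 -> 'slow'
  4 -> 'slow'
  1 -> 'foo'
  0 -> 'code'

Decoded: "foo world slow slow foo code"


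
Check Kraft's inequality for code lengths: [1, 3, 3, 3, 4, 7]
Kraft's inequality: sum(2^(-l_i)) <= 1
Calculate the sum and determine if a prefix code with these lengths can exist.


Sum = 2^(-1) + 2^(-3) + 2^(-3) + 2^(-3) + 2^(-4) + 2^(-7)
    = 0.5 + 0.125 + 0.125 + 0.125 + 0.0625 + 0.0078125
    = 121/128 = 0.9453125
Since 0.9453125 <= 1, Kraft's inequality IS satisfied.
A prefix code with these lengths CAN exist.

Kraft sum = 0.9453125. Satisfied.


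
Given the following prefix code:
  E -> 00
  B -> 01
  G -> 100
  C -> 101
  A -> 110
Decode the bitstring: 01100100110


Decoding step by step:
Bits 01 -> B
Bits 100 -> G
Bits 100 -> G
Bits 110 -> A


Decoded message: BGGA


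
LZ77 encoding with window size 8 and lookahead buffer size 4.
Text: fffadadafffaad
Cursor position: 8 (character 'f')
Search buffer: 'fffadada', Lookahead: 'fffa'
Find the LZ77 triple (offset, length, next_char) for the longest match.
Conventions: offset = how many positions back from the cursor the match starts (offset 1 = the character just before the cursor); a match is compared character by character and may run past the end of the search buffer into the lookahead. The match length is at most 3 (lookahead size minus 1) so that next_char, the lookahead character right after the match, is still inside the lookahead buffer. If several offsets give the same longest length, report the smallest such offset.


Try each offset into the search buffer:
  offset=1 (pos 7, char 'a'): match length 0
  offset=2 (pos 6, char 'd'): match length 0
  offset=3 (pos 5, char 'a'): match length 0
  offset=4 (pos 4, char 'd'): match length 0
  offset=5 (pos 3, char 'a'): match length 0
  offset=6 (pos 2, char 'f'): match length 1
  offset=7 (pos 1, char 'f'): match length 2
  offset=8 (pos 0, char 'f'): match length 3
Longest match has length 3 at offset 8.
next_char = character at position 8 + 3 = 11 -> 'a'

Best match: offset=8, length=3 (matching 'fff' starting at position 0)
LZ77 triple: (8, 3, 'a')
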